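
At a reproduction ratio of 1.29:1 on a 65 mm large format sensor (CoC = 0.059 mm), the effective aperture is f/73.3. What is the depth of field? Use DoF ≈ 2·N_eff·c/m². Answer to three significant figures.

At magnification m, DoF ≈ 2·N_eff·c/m² = 2 × 73.3 × 0.059 / 1.29² = 8.649 / 1.664 ≈ 5.2 mm.

5.20 mm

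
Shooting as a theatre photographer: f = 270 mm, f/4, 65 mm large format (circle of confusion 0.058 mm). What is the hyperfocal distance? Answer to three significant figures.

Hyperfocal distance H = f²/(N·c) + f = 270²/(4 × 0.058) + 270 = 72900/0.232 + 270 ≈ 314494.1 mm ≈ 314 m.

314 m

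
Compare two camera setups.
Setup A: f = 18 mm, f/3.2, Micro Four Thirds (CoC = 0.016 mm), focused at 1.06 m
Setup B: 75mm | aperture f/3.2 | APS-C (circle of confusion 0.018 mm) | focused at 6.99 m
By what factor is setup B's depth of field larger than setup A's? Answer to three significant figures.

2.77

Setup A: H = 18²/(3.2×0.016) + 18 ≈ 6346.1 mm; DoF = Df − Dn = 1268.95 − 910.14 ≈ 358.81 mm.
Setup B: H = 75²/(3.2×0.018) + 75 ≈ 97731.2 mm; DoF = Df − Dn = 7522.68 − 6527.77 ≈ 994.91 mm.
Ratio = 994.91 / 358.81 ≈ 2.77.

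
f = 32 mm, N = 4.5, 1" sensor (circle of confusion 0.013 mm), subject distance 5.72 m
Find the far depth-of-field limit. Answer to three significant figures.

8.47 m

Hyperfocal distance H = f²/(N·c) + f = 32²/(4.5 × 0.013) + 32 = 1024/0.0585 + 32 ≈ 17536.3 mm ≈ 17.54 m.
Far limit Df = s·(H − f)/(H − s) = 5720 × (17536.3 − 32) / (17536.3 − 5720) = 5720 × 17504.3 / 11816.3 ≈ 8473.4 mm ≈ 8.47 m.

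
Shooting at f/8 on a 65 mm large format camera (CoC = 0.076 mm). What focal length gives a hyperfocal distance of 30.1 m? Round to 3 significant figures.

135 mm

From H = f²/(N·c) + f, with f ≪ H: f ≈ √(H·N·c) = √(30100 × 8 × 0.076) = √18301 ≈ 135.3 mm.
The +f correction barely moves this — solving exactly, f² + N·c·f − N·c·H = 0 ⇒ f = (−N·c + √((N·c)² + 4·N·c·H))/2 = (−0.608 + √73204)/2 ≈ 134.98 mm, so f ≈ 135 mm.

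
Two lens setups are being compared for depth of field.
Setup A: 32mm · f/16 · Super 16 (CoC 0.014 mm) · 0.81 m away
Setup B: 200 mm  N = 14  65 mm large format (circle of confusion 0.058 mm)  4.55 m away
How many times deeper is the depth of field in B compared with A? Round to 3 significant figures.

2.85

Setup A: H = 32²/(16×0.014) + 32 ≈ 4603.4 mm; DoF = Df − Dn = 976.12 − 692.20 ≈ 283.92 mm.
Setup B: H = 200²/(14×0.058) + 200 ≈ 49461.1 mm; DoF = Df − Dn = 4990.70 − 4180.81 ≈ 809.89 mm.
Ratio = 809.89 / 283.92 ≈ 2.85.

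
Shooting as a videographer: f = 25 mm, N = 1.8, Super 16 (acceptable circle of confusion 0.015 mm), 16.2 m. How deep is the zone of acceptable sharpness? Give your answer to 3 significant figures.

Hyperfocal distance H = f²/(N·c) + f = 25²/(1.8 × 0.015) + 25 = 625/0.027 + 25 ≈ 23173.1 mm ≈ 23.17 m.
Near limit Dn = s·(H − f)/(H + s − 2f) = 16200 × (23173.1 − 25) / (23173.1 + 16200 − 2 × 25) = 16200 × 23148.1 / 39323.1 ≈ 9536 mm.
Far limit Df = s·(H − f)/(H − s) = 16200 × (23173.1 − 25) / (23173.1 − 16200) = 16200 × 23148.1 / 6973.1 ≈ 53778 mm.
Depth of field = Df − Dn = 53778 − 9536 ≈ 44242 mm ≈ 44.2 m.

44.2 m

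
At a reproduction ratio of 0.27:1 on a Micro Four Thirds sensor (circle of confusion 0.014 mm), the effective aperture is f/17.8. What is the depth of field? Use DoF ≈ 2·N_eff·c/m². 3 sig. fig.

6.84 mm

At magnification m, DoF ≈ 2·N_eff·c/m² = 2 × 17.8 × 0.014 / 0.27² = 0.4984 / 0.0729 ≈ 6.84 mm.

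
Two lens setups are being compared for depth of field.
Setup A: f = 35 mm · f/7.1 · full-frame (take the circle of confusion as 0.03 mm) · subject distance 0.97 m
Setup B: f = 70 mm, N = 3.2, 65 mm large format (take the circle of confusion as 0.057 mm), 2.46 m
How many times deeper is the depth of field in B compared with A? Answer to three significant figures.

1.36

Setup A: H = 35²/(7.1×0.03) + 35 ≈ 5786.2 mm; DoF = Df − Dn = 1158.31 − 834.35 ≈ 323.96 mm.
Setup B: H = 70²/(3.2×0.057) + 70 ≈ 26934.0 mm; DoF = Df − Dn = 2700.23 − 2259.02 ≈ 441.21 mm.
Ratio = 441.21 / 323.96 ≈ 1.36.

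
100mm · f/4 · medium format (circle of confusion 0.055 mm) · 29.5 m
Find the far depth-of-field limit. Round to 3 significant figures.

83.5 m

Hyperfocal distance H = f²/(N·c) + f = 100²/(4 × 0.055) + 100 = 10000/0.22 + 100 ≈ 45554.5 mm ≈ 45.55 m.
Far limit Df = s·(H − f)/(H − s) = 29500 × (45554.5 − 100) / (45554.5 − 29500) = 29500 × 45454.5 / 16054.5 ≈ 83522 mm ≈ 83.5 m.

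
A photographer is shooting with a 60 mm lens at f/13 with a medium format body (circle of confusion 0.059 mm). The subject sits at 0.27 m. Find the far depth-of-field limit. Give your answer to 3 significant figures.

283 mm

Hyperfocal distance H = f²/(N·c) + f = 60²/(13 × 0.059) + 60 = 3600/0.767 + 60 ≈ 4753.6 mm ≈ 4.754 m.
Far limit Df = s·(H − f)/(H − s) = 270 × (4753.6 − 60) / (4753.6 − 270) = 270 × 4693.6 / 4483.6 ≈ 282.65 mm.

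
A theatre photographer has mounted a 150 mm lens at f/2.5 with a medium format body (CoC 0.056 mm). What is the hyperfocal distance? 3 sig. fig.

161 m

Hyperfocal distance H = f²/(N·c) + f = 150²/(2.5 × 0.056) + 150 = 22500/0.14 + 150 ≈ 160864.3 mm ≈ 161 m.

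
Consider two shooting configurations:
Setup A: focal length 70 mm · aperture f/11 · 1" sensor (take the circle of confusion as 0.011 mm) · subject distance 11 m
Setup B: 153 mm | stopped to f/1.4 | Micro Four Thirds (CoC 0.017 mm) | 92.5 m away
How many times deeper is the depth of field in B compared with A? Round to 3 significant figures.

2.74

Setup A: H = 70²/(11×0.011) + 70 ≈ 40565.9 mm; DoF = Df − Dn = 15066.5 − 8662.1 ≈ 6404.4 mm.
Setup B: H = 153²/(1.4×0.017) + 153 ≈ 983724.4 mm; DoF = Df − Dn = 102085 − 84561 ≈ 17524 mm.
Ratio = 17524 / 6404.4 ≈ 2.74.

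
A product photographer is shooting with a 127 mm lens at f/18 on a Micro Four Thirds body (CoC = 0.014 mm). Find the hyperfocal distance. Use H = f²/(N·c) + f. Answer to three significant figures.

64.1 m

Hyperfocal distance H = f²/(N·c) + f = 127²/(18 × 0.014) + 127 = 16129/0.252 + 127 ≈ 64131.0 mm ≈ 64.1 m.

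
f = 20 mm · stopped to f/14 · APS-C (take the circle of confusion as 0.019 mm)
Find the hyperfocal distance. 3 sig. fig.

Hyperfocal distance H = f²/(N·c) + f = 20²/(14 × 0.019) + 20 = 400/0.266 + 20 ≈ 1523.8 mm ≈ 1.52 m.

1.52 m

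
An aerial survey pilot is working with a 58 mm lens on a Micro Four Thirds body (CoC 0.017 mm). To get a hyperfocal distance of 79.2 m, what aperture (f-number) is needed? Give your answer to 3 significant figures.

Rearrange H = f²/(N·c) + f for N: N = f² / ((H − f)·c).
N = 58² / ((79200 − 58) × 0.017) = 3364 / 1345 ≈ 2.50.

f/2.50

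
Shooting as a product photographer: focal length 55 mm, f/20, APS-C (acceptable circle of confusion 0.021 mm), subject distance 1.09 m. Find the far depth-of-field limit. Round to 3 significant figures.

1.27 m

Hyperfocal distance H = f²/(N·c) + f = 55²/(20 × 0.021) + 55 = 3025/0.42 + 55 ≈ 7257.4 mm ≈ 7.257 m.
Far limit Df = s·(H − f)/(H − s) = 1090 × (7257.4 − 55) / (7257.4 − 1090) = 1090 × 7202.4 / 6167.4 ≈ 1272.9 mm ≈ 1.27 m.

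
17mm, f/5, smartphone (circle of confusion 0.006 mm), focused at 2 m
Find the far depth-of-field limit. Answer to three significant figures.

2.52 m

Hyperfocal distance H = f²/(N·c) + f = 17²/(5 × 0.006) + 17 = 289/0.03 + 17 ≈ 9650.3 mm ≈ 9.650 m.
Far limit Df = s·(H − f)/(H − s) = 2000 × (9650.3 − 17) / (9650.3 − 2000) = 2000 × 9633.3 / 7650.3 ≈ 2518.4 mm ≈ 2.52 m.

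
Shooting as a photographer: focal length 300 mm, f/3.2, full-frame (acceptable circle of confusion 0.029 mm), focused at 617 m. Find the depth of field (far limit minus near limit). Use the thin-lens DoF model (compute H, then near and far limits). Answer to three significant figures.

Hyperfocal distance H = f²/(N·c) + f = 300²/(3.2 × 0.029) + 300 = 90000/0.0928 + 300 ≈ 970127.6 mm ≈ 970.1 m.
Near limit Dn = s·(H − f)/(H + s − 2f) = 617000 × (970127.6 − 300) / (970127.6 + 617000 − 2 × 300) = 617000 × 969827.6 / 1586527.6 ≈ 377166 mm.
Far limit Df = s·(H − f)/(H − s) = 617000 × (970127.6 − 300) / (970127.6 − 617000) = 617000 × 969827.6 / 353127.6 ≈ 1694525 mm.
Depth of field = Df − Dn = 1694525 − 377166 ≈ 1317359 mm ≈ 1320 m.

1320 m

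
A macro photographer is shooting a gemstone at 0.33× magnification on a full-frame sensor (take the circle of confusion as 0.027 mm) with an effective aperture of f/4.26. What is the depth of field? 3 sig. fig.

At magnification m, DoF ≈ 2·N_eff·c/m² = 2 × 4.26 × 0.027 / 0.33² = 0.23 / 0.1089 ≈ 2.11 mm.

2.11 mm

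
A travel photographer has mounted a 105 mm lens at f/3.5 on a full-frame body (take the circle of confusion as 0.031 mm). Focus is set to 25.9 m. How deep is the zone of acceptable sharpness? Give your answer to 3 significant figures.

14.1 m

Hyperfocal distance H = f²/(N·c) + f = 105²/(3.5 × 0.031) + 105 = 11025/0.1085 + 105 ≈ 101717.9 mm ≈ 101.7 m.
Near limit Dn = s·(H − f)/(H + s − 2f) = 25900 × (101717.9 − 105) / (101717.9 + 25900 − 2 × 105) = 25900 × 101612.9 / 127407.9 ≈ 20656 mm.
Far limit Df = s·(H − f)/(H − s) = 25900 × (101717.9 − 105) / (101717.9 − 25900) = 25900 × 101612.9 / 75817.9 ≈ 34712 mm.
Depth of field = Df − Dn = 34712 − 20656 ≈ 14056 mm ≈ 14.1 m.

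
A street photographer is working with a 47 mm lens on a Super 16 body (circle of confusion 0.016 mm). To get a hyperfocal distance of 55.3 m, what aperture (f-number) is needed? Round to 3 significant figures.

f/2.50

Rearrange H = f²/(N·c) + f for N: N = f² / ((H − f)·c).
N = 47² / ((55300 − 47) × 0.016) = 2209 / 884.0 ≈ 2.50.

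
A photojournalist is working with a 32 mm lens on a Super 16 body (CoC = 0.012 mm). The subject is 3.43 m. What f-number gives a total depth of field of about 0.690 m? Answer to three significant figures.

Write h = H − f = f²/(N·c). The thin-lens limits are Dn = s·h/(h + (s−f)) and Df = s·h/(h − (s−f)), so DoF = Df − Dn = 2·s·(s−f)·h / (h² − (s−f)²).
That is a quadratic in h: DoF·h² − 2·s·(s−f)·h − DoF·(s−f)² = 0 ⇒ h = (s−f)·(s + √(s² + DoF²)) / DoF = 3398 × (3430 + √(3430² + 690²)) / 690 = 3398 × (3430 + 3498.71) / 690 ≈ 34121 mm.
Then N = f²/(c·h) = 32² / (0.012 × 34121) = 1024 / 409.46 ≈ 2.50.

f/2.50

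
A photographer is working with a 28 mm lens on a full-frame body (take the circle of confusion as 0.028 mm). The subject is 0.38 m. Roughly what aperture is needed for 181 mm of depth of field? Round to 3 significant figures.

Write h = H − f = f²/(N·c). The thin-lens limits are Dn = s·h/(h + (s−f)) and Df = s·h/(h − (s−f)), so DoF = Df − Dn = 2·s·(s−f)·h / (h² − (s−f)²).
That is a quadratic in h: DoF·h² − 2·s·(s−f)·h − DoF·(s−f)² = 0 ⇒ h = (s−f)·(s + √(s² + DoF²)) / DoF = 352 × (380 + √(380² + 181²)) / 181 = 352 × (380 + 420.905) / 181 ≈ 1557.6 mm.
Then N = f²/(c·h) = 28² / (0.028 × 1557.6) = 784 / 43.612 ≈ 18.

f/18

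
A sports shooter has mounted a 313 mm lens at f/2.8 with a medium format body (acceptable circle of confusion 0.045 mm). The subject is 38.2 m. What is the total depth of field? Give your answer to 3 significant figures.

3.73 m

Hyperfocal distance H = f²/(N·c) + f = 313²/(2.8 × 0.045) + 313 = 97969/0.126 + 313 ≈ 777844.7 mm ≈ 777.8 m.
Near limit Dn = s·(H − f)/(H + s − 2f) = 38200 × (777844.7 − 313) / (777844.7 + 38200 − 2 × 313) = 38200 × 777531.7 / 815418.7 ≈ 36425.1 mm.
Far limit Df = s·(H − f)/(H − s) = 38200 × (777844.7 − 313) / (777844.7 − 38200) = 38200 × 777531.7 / 739644.7 ≈ 40156.7 mm.
Depth of field = Df − Dn = 40156.7 − 36425.1 ≈ 3731.6 mm ≈ 3.73 m.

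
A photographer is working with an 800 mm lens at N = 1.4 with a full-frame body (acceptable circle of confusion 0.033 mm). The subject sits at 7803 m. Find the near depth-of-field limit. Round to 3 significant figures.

4990 m

Hyperfocal distance H = f²/(N·c) + f = 800²/(1.4 × 0.033) + 800 = 640000/0.0462 + 800 ≈ 13853613.9 mm ≈ 13854 m.
Near limit Dn = s·(H − f)/(H + s − 2f) = 7803000 × (13853613.9 − 800) / (13853613.9 + 7803000 − 2 × 800) = 7803000 × 13852813.9 / 21655013.9 ≈ 4991616 mm ≈ 4990 m.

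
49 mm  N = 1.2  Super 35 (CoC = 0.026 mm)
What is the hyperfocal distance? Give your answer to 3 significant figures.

Hyperfocal distance H = f²/(N·c) + f = 49²/(1.2 × 0.026) + 49 = 2401/0.0312 + 49 ≈ 77004.1 mm ≈ 77.0 m.

77.0 m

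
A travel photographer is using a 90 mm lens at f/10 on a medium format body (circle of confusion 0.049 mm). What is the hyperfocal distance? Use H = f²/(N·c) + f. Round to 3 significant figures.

Hyperfocal distance H = f²/(N·c) + f = 90²/(10 × 0.049) + 90 = 8100/0.49 + 90 ≈ 16620.6 mm ≈ 16.6 m.

16.6 m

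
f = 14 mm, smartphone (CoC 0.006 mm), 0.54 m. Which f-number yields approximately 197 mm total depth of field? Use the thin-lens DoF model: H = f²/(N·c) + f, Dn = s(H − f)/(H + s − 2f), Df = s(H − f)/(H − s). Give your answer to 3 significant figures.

f/11

Write h = H − f = f²/(N·c). The thin-lens limits are Dn = s·h/(h + (s−f)) and Df = s·h/(h − (s−f)), so DoF = Df − Dn = 2·s·(s−f)·h / (h² − (s−f)²).
That is a quadratic in h: DoF·h² − 2·s·(s−f)·h − DoF·(s−f)² = 0 ⇒ h = (s−f)·(s + √(s² + DoF²)) / DoF = 526 × (540 + √(540² + 197²)) / 197 = 526 × (540 + 574.812) / 197 ≈ 2976.6 mm.
Then N = f²/(c·h) = 14² / (0.006 × 2976.6) = 196 / 17.860 ≈ 11.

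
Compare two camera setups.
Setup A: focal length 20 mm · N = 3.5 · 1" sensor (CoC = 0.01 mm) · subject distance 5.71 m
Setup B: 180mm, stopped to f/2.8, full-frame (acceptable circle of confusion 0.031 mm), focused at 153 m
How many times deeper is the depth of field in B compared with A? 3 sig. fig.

Setup A: H = 20²/(3.5×0.01) + 20 ≈ 11448.6 mm; DoF = Df − Dn = 11371.7 − 3812.1 ≈ 7559.6 mm.
Setup B: H = 180²/(2.8×0.031) + 180 ≈ 373451.9 mm; DoF = Df − Dn = 259062 − 108556 ≈ 150506 mm.
Ratio = 150506 / 7559.6 ≈ 19.9.

19.9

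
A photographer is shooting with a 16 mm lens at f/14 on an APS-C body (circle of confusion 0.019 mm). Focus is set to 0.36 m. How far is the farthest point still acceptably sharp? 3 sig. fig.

Hyperfocal distance H = f²/(N·c) + f = 16²/(14 × 0.019) + 16 = 256/0.266 + 16 ≈ 978.4 mm ≈ 0.978 m.
Far limit Df = s·(H − f)/(H − s) = 360 × (978.4 − 16) / (978.4 − 360) = 360 × 962.4 / 618.4 ≈ 560.26 mm ≈ 0.560 m.

0.560 m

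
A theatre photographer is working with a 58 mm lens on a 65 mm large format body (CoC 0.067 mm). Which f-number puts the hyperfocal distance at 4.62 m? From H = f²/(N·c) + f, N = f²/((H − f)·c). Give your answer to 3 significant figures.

f/11

Rearrange H = f²/(N·c) + f for N: N = f² / ((H − f)·c).
N = 58² / ((4620 − 58) × 0.067) = 3364 / 305.7 ≈ 11.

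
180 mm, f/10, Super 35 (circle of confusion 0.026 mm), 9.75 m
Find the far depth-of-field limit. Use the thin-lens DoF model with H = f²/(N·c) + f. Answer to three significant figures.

10.6 m

Hyperfocal distance H = f²/(N·c) + f = 180²/(10 × 0.026) + 180 = 32400/0.26 + 180 ≈ 124795.4 mm ≈ 124.8 m.
Far limit Df = s·(H − f)/(H − s) = 9750 × (124795.4 − 180) / (124795.4 − 9750) = 9750 × 124615.4 / 115045.4 ≈ 10561 mm ≈ 10.6 m.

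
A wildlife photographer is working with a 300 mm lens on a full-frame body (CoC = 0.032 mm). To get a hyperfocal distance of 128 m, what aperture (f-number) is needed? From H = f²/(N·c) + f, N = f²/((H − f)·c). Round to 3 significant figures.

Rearrange H = f²/(N·c) + f for N: N = f² / ((H − f)·c).
N = 300² / ((128000 − 300) × 0.032) = 90000 / 4086 ≈ 22.

f/22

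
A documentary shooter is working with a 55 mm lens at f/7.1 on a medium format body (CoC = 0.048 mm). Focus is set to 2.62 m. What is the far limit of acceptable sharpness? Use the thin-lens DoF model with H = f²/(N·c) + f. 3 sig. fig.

3.68 m

Hyperfocal distance H = f²/(N·c) + f = 55²/(7.1 × 0.048) + 55 = 3025/0.3408 + 55 ≈ 8931.2 mm ≈ 8.931 m.
Far limit Df = s·(H − f)/(H − s) = 2620 × (8931.2 − 55) / (8931.2 − 2620) = 2620 × 8876.2 / 6311.2 ≈ 3684.8 mm ≈ 3.68 m.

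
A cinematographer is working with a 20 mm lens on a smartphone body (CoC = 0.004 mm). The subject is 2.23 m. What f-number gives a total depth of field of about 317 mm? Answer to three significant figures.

f/3.20

Write h = H − f = f²/(N·c). The thin-lens limits are Dn = s·h/(h + (s−f)) and Df = s·h/(h − (s−f)), so DoF = Df − Dn = 2·s·(s−f)·h / (h² − (s−f)²).
That is a quadratic in h: DoF·h² − 2·s·(s−f)·h − DoF·(s−f)² = 0 ⇒ h = (s−f)·(s + √(s² + DoF²)) / DoF = 2210 × (2230 + √(2230² + 317²)) / 317 = 2210 × (2230 + 2252.42) / 317 ≈ 31250 mm.
Then N = f²/(c·h) = 20² / (0.004 × 31250) = 400 / 125.00 ≈ 3.20.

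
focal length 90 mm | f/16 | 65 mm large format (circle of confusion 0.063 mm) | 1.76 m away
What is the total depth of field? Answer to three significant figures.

0.765 m

Hyperfocal distance H = f²/(N·c) + f = 90²/(16 × 0.063) + 90 = 8100/1.008 + 90 ≈ 8125.7 mm ≈ 8.126 m.
Near limit Dn = s·(H − f)/(H + s − 2f) = 1760 × (8125.7 − 90) / (8125.7 + 1760 − 2 × 90) = 1760 × 8035.7 / 9705.7 ≈ 1457.17 mm.
Far limit Df = s·(H − f)/(H − s) = 1760 × (8125.7 − 90) / (8125.7 − 1760) = 1760 × 8035.7 / 6365.7 ≈ 2221.72 mm.
Depth of field = Df − Dn = 2221.72 − 1457.17 ≈ 764.55 mm ≈ 0.765 m.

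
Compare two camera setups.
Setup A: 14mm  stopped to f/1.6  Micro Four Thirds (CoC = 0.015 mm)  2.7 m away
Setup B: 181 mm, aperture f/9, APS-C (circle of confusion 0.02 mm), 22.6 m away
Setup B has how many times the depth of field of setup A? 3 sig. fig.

Setup A: H = 14²/(1.6×0.015) + 14 ≈ 8180.7 mm; DoF = Df − Dn = 4023.2 − 2031.8 ≈ 1991.4 mm.
Setup B: H = 181²/(9×0.02) + 181 ≈ 182186.6 mm; DoF = Df − Dn = 25774.9 − 20121.5 ≈ 5653.4 mm.
Ratio = 5653.4 / 1991.4 ≈ 2.84.

2.84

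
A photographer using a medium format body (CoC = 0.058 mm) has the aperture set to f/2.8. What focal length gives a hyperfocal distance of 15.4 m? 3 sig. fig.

From H = f²/(N·c) + f, with f ≪ H: f ≈ √(H·N·c) = √(15400 × 2.8 × 0.058) = √2501.0 ≈ 50.01 mm.
Exact: f² + N·c·f − N·c·H = 0 ⇒ f = (−N·c + √((N·c)² + 4·N·c·H))/2 = (−0.1624 + √10004)/2 ≈ 49.928 mm ≈ 49.9 mm.

49.9 mm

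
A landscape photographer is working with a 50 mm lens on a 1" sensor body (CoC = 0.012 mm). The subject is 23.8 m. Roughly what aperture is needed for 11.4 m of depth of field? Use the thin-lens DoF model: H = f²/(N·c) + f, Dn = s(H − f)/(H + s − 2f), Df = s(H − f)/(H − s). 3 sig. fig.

f/1.99

Write h = H − f = f²/(N·c). The thin-lens limits are Dn = s·h/(h + (s−f)) and Df = s·h/(h − (s−f)), so DoF = Df − Dn = 2·s·(s−f)·h / (h² − (s−f)²).
That is a quadratic in h: DoF·h² − 2·s·(s−f)·h − DoF·(s−f)² = 0 ⇒ h = (s−f)·(s + √(s² + DoF²)) / DoF = 23750 × (23800 + √(23800² + 11400²)) / 11400 = 23750 × (23800 + 26389.4) / 11400 ≈ 104561 mm.
Then N = f²/(c·h) = 50² / (0.012 × 104561) = 2500 / 1254.7 ≈ 1.99.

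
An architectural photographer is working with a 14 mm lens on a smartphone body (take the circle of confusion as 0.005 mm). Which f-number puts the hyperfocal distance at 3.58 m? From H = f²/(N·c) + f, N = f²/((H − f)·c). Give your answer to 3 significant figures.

Rearrange H = f²/(N·c) + f for N: N = f² / ((H − f)·c).
N = 14² / ((3580 − 14) × 0.005) = 196 / 17.83 ≈ 11.

f/11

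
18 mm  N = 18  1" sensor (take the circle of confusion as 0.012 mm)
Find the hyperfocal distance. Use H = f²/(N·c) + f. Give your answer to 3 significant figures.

Hyperfocal distance H = f²/(N·c) + f = 18²/(18 × 0.012) + 18 = 324/0.216 + 18 ≈ 1518.0 mm ≈ 1.52 m.

1.52 m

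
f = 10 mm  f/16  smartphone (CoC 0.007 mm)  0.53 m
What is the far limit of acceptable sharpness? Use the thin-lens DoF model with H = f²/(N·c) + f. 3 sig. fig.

1.27 m

Hyperfocal distance H = f²/(N·c) + f = 10²/(16 × 0.007) + 10 = 100/0.112 + 10 ≈ 902.9 mm ≈ 0.903 m.
Far limit Df = s·(H − f)/(H − s) = 530 × (902.9 − 10) / (902.9 − 530) = 530 × 892.9 / 372.9 ≈ 1269.2 mm ≈ 1.27 m.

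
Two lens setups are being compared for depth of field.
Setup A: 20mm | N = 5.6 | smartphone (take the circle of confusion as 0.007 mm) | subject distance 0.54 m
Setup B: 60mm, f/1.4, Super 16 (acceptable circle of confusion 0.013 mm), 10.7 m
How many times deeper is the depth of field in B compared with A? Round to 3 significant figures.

20.9

Setup A: H = 20²/(5.6×0.007) + 20 ≈ 10224.1 mm; DoF = Df − Dn = 568.996 − 513.816 ≈ 55.180 mm.
Setup B: H = 60²/(1.4×0.013) + 60 ≈ 197862.2 mm; DoF = Df − Dn = 11308.3 − 10153.8 ≈ 1154.5 mm.
Ratio = 1154.5 / 55.180 ≈ 20.9.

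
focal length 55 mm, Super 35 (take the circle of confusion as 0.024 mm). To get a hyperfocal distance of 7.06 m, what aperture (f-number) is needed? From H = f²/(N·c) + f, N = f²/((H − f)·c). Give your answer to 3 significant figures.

Rearrange H = f²/(N·c) + f for N: N = f² / ((H − f)·c).
N = 55² / ((7060 − 55) × 0.024) = 3025 / 168.1 ≈ 18.

f/18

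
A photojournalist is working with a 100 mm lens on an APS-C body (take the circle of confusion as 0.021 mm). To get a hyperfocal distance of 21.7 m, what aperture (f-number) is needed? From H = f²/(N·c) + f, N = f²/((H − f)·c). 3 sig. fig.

Rearrange H = f²/(N·c) + f for N: N = f² / ((H − f)·c).
N = 100² / ((21700 − 100) × 0.021) = 10000 / 453.6 ≈ 22.

f/22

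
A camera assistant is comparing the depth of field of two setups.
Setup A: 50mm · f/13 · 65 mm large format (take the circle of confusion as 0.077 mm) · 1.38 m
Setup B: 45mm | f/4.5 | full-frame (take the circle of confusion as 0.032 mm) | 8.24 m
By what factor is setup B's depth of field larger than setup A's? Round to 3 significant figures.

Setup A: H = 50²/(13×0.077) + 50 ≈ 2547.5 mm; DoF = Df − Dn = 2952.1 − 900.5 ≈ 2051.6 mm.
Setup B: H = 45²/(4.5×0.032) + 45 ≈ 14107.5 mm; DoF = Df − Dn = 19749 − 5206 ≈ 14543 mm.
Ratio = 14543 / 2051.6 ≈ 7.09.

7.09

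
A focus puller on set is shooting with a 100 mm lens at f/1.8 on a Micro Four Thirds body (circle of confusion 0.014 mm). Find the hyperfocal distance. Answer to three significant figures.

397 m

Hyperfocal distance H = f²/(N·c) + f = 100²/(1.8 × 0.014) + 100 = 10000/0.0252 + 100 ≈ 396925.4 mm ≈ 397 m.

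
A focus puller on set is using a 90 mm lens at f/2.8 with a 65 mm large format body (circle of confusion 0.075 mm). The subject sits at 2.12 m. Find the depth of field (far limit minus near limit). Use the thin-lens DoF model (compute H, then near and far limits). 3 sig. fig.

Hyperfocal distance H = f²/(N·c) + f = 90²/(2.8 × 0.075) + 90 = 8100/0.21 + 90 ≈ 38661.4 mm ≈ 38.66 m.
Near limit Dn = s·(H − f)/(H + s − 2f) = 2120 × (38661.4 − 90) / (38661.4 + 2120 − 2 × 90) = 2120 × 38571.4 / 40601.4 ≈ 2014.00 mm.
Far limit Df = s·(H − f)/(H − s) = 2120 × (38661.4 − 90) / (38661.4 − 2120) = 2120 × 38571.4 / 36541.4 ≈ 2237.77 mm.
Depth of field = Df − Dn = 2237.77 − 2014.00 ≈ 223.77 mm.

224 mm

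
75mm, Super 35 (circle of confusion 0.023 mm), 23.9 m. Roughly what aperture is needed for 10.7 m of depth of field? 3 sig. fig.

f/2.19

Write h = H − f = f²/(N·c). The thin-lens limits are Dn = s·h/(h + (s−f)) and Df = s·h/(h − (s−f)), so DoF = Df − Dn = 2·s·(s−f)·h / (h² − (s−f)²).
That is a quadratic in h: DoF·h² − 2·s·(s−f)·h − DoF·(s−f)² = 0 ⇒ h = (s−f)·(s + √(s² + DoF²)) / DoF = 23825 × (23900 + √(23900² + 10700²)) / 10700 = 23825 × (23900 + 26185.9) / 10700 ≈ 111523 mm.
Then N = f²/(c·h) = 75² / (0.023 × 111523) = 5625 / 2565.0 ≈ 2.19.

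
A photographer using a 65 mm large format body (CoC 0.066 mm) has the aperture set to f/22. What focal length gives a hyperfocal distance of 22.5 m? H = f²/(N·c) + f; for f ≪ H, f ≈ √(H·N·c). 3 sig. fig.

180 mm

From H = f²/(N·c) + f, with f ≪ H: f ≈ √(H·N·c) = √(22500 × 22 × 0.066) = √32670 ≈ 180.7 mm.
Exact: f² + N·c·f − N·c·H = 0 ⇒ f = (−N·c + √((N·c)² + 4·N·c·H))/2 = (−1.452 + √130682)/2 ≈ 180.02 mm ≈ 180 mm.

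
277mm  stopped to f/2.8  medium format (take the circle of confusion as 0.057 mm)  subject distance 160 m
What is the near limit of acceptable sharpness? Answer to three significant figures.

Hyperfocal distance H = f²/(N·c) + f = 277²/(2.8 × 0.057) + 277 = 76729/0.1596 + 277 ≈ 481035.1 mm ≈ 481.0 m.
Near limit Dn = s·(H − f)/(H + s − 2f) = 160000 × (481035.1 − 277) / (481035.1 + 160000 − 2 × 277) = 160000 × 480758.1 / 640481.1 ≈ 120099 mm ≈ 120 m.

120 m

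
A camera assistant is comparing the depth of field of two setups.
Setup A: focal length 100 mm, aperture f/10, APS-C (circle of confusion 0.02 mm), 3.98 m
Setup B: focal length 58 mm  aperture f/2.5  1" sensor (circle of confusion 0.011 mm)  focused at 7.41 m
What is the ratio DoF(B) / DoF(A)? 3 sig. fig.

1.44

Setup A: H = 100²/(10×0.02) + 100 ≈ 50100.0 mm; DoF = Df − Dn = 4314.83 − 3693.39 ≈ 621.44 mm.
Setup B: H = 58²/(2.5×0.011) + 58 ≈ 122385.3 mm; DoF = Df − Dn = 7883.83 − 6989.90 ≈ 893.93 mm.
Ratio = 893.93 / 621.44 ≈ 1.44.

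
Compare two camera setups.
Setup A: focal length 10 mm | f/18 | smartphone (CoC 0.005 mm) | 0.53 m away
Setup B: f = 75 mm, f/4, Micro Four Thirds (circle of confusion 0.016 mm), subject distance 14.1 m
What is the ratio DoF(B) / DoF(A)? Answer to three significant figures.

7.27

Setup A: H = 10²/(18×0.005) + 10 ≈ 1121.1 mm; DoF = Df − Dn = 996.24 − 361.04 ≈ 635.20 mm.
Setup B: H = 75²/(4×0.016) + 75 ≈ 87965.6 mm; DoF = Df − Dn = 16777.2 − 12159.6 ≈ 4617.6 mm.
Ratio = 4617.6 / 635.20 ≈ 7.27.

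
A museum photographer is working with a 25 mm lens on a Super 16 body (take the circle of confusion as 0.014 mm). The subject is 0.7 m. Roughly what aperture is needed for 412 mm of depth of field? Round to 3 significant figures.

Write h = H − f = f²/(N·c). The thin-lens limits are Dn = s·h/(h + (s−f)) and Df = s·h/(h − (s−f)), so DoF = Df − Dn = 2·s·(s−f)·h / (h² − (s−f)²).
That is a quadratic in h: DoF·h² − 2·s·(s−f)·h − DoF·(s−f)² = 0 ⇒ h = (s−f)·(s + √(s² + DoF²)) / DoF = 675 × (700 + √(700² + 412²)) / 412 = 675 × (700 + 812.246) / 412 ≈ 2477.6 mm.
Then N = f²/(c·h) = 25² / (0.014 × 2477.6) = 625 / 34.686 ≈ 18.

f/18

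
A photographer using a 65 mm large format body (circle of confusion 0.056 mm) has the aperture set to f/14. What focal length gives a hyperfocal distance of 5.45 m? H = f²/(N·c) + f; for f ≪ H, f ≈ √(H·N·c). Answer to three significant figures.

65.0 mm

From H = f²/(N·c) + f, with f ≪ H: f ≈ √(H·N·c) = √(5450 × 14 × 0.056) = √4272.8 ≈ 65.37 mm.
Exact: f² + N·c·f − N·c·H = 0 ⇒ f = (−N·c + √((N·c)² + 4·N·c·H))/2 = (−0.784 + √17092)/2 ≈ 64.976 mm ≈ 65.0 mm.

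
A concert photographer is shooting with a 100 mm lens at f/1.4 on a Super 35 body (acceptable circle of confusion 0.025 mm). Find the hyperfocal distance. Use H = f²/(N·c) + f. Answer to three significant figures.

286 m

Hyperfocal distance H = f²/(N·c) + f = 100²/(1.4 × 0.025) + 100 = 10000/0.035 + 100 ≈ 285814.3 mm ≈ 286 m.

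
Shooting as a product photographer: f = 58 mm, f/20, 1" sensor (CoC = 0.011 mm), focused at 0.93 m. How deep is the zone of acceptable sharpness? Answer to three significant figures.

Hyperfocal distance H = f²/(N·c) + f = 58²/(20 × 0.011) + 58 = 3364/0.22 + 58 ≈ 15348.9 mm ≈ 15.35 m.
Near limit Dn = s·(H − f)/(H + s − 2f) = 930 × (15348.9 − 58) / (15348.9 + 930 − 2 × 58) = 930 × 15290.9 / 16162.9 ≈ 879.83 mm.
Far limit Df = s·(H − f)/(H − s) = 930 × (15348.9 − 58) / (15348.9 − 930) = 930 × 15290.9 / 14418.9 ≈ 986.24 mm.
Depth of field = Df − Dn = 986.24 − 879.83 ≈ 106.41 mm.

106 mm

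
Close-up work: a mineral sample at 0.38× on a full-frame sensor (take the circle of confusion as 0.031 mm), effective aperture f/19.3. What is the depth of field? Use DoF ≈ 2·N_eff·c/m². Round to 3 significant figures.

At magnification m, DoF ≈ 2·N_eff·c/m² = 2 × 19.3 × 0.031 / 0.38² = 1.197 / 0.1444 ≈ 8.29 mm.

8.29 mm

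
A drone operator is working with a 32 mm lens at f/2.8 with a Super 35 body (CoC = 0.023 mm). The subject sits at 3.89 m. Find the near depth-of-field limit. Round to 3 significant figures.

Hyperfocal distance H = f²/(N·c) + f = 32²/(2.8 × 0.023) + 32 = 1024/0.0644 + 32 ≈ 15932.6 mm ≈ 15.93 m.
Near limit Dn = s·(H − f)/(H + s − 2f) = 3890 × (15932.6 − 32) / (15932.6 + 3890 − 2 × 32) = 3890 × 15900.6 / 19758.6 ≈ 3130.5 mm ≈ 3.13 m.

3.13 m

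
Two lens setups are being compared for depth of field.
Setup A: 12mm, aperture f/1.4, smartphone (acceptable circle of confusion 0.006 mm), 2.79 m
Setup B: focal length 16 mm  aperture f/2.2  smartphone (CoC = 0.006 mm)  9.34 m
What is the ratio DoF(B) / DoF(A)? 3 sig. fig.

Setup A: H = 12²/(1.4×0.006) + 12 ≈ 17154.9 mm; DoF = Df − Dn = 3329.55 − 2400.93 ≈ 928.62 mm.
Setup B: H = 16²/(2.2×0.006) + 16 ≈ 19409.9 mm; DoF = Df − Dn = 17988 − 6308 ≈ 11680 mm.
Ratio = 11680 / 928.62 ≈ 12.6.

12.6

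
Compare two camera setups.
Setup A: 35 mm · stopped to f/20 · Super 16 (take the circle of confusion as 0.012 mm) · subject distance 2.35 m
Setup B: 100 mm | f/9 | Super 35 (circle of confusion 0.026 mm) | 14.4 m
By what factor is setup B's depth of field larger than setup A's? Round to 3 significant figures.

4.04

Setup A: H = 35²/(20×0.012) + 35 ≈ 5139.2 mm; DoF = Df − Dn = 4300.5 − 1616.7 ≈ 2683.8 mm.
Setup B: H = 100²/(9×0.026) + 100 ≈ 42835.0 mm; DoF = Df − Dn = 21642 − 10790 ≈ 10852 mm.
Ratio = 10852 / 2683.8 ≈ 4.04.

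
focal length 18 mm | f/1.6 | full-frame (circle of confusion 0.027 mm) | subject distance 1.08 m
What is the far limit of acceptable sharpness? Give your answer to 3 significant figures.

Hyperfocal distance H = f²/(N·c) + f = 18²/(1.6 × 0.027) + 18 = 324/0.0432 + 18 ≈ 7518.0 mm ≈ 7.518 m.
Far limit Df = s·(H − f)/(H − s) = 1080 × (7518.0 − 18) / (7518.0 − 1080) = 1080 × 7500.0 / 6438.0 ≈ 1258.2 mm ≈ 1.26 m.

1.26 m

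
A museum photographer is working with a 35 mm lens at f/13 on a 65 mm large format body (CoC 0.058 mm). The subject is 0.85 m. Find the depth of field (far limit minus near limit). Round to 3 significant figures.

Hyperfocal distance H = f²/(N·c) + f = 35²/(13 × 0.058) + 35 = 1225/0.754 + 35 ≈ 1659.7 mm ≈ 1.660 m.
Near limit Dn = s·(H − f)/(H + s − 2f) = 850 × (1659.7 − 35) / (1659.7 + 850 − 2 × 35) = 850 × 1624.7 / 2439.7 ≈ 566.0 mm.
Far limit Df = s·(H − f)/(H − s) = 850 × (1659.7 − 35) / (1659.7 − 850) = 850 × 1624.7 / 809.7 ≈ 1705.6 mm.
Depth of field = Df − Dn = 1705.6 − 566.0 ≈ 1139.6 mm ≈ 1.14 m.

1.14 m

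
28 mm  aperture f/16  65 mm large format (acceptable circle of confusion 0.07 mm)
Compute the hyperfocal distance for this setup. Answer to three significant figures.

0.728 m

Hyperfocal distance H = f²/(N·c) + f = 28²/(16 × 0.07) + 28 = 784/1.12 + 28 ≈ 728.0 mm ≈ 0.728 m.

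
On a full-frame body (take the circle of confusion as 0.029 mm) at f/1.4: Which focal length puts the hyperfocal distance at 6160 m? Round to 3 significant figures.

500 mm

From H = f²/(N·c) + f, with f ≪ H: f ≈ √(H·N·c) = √(6160000 × 1.4 × 0.029) = √250096 ≈ 500.1 mm.
The +f correction barely moves this — solving exactly, f² + N·c·f − N·c·H = 0 ⇒ f = (−N·c + √((N·c)² + 4·N·c·H))/2 = (−0.0406 + √1000384)/2 ≈ 500.08 mm, so f ≈ 500 mm.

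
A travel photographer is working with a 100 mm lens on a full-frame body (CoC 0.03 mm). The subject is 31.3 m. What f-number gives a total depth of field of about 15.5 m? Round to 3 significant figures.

f/2.50

Write h = H − f = f²/(N·c). The thin-lens limits are Dn = s·h/(h + (s−f)) and Df = s·h/(h − (s−f)), so DoF = Df − Dn = 2·s·(s−f)·h / (h² − (s−f)²).
That is a quadratic in h: DoF·h² − 2·s·(s−f)·h − DoF·(s−f)² = 0 ⇒ h = (s−f)·(s + √(s² + DoF²)) / DoF = 31200 × (31300 + √(31300² + 15500²)) / 15500 = 31200 × (31300 + 34927.6) / 15500 ≈ 133310 mm.
Then N = f²/(c·h) = 100² / (0.03 × 133310) = 10000 / 3999.3 ≈ 2.50.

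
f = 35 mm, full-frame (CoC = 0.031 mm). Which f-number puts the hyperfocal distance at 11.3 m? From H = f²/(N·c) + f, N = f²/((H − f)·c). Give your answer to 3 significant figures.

Rearrange H = f²/(N·c) + f for N: N = f² / ((H − f)·c).
N = 35² / ((11300 − 35) × 0.031) = 1225 / 349.2 ≈ 3.51.

f/3.51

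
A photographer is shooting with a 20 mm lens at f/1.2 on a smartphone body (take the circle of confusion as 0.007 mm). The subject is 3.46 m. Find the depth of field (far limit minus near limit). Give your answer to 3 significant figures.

Hyperfocal distance H = f²/(N·c) + f = 20²/(1.2 × 0.007) + 20 = 400/0.0084 + 20 ≈ 47639.0 mm ≈ 47.64 m.
Near limit Dn = s·(H − f)/(H + s − 2f) = 3460 × (47639.0 − 20) / (47639.0 + 3460 − 2 × 20) = 3460 × 47619.0 / 51059.0 ≈ 3226.89 mm.
Far limit Df = s·(H − f)/(H − s) = 3460 × (47639.0 − 20) / (47639.0 − 3460) = 3460 × 47619.0 / 44179.0 ≈ 3729.41 mm.
Depth of field = Df − Dn = 3729.41 − 3226.89 ≈ 502.52 mm ≈ 0.503 m.

0.503 m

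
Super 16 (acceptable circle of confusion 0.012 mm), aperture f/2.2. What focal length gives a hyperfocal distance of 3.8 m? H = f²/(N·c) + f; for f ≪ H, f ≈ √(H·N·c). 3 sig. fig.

10.0 mm

From H = f²/(N·c) + f, with f ≪ H: f ≈ √(H·N·c) = √(3800 × 2.2 × 0.012) = √100.32 ≈ 10.02 mm.
The +f correction barely moves this — solving exactly, f² + N·c·f − N·c·H = 0 ⇒ f = (−N·c + √((N·c)² + 4·N·c·H))/2 = (−0.0264 + √401.28)/2 ≈ 10.003 mm, so f ≈ 10.0 mm.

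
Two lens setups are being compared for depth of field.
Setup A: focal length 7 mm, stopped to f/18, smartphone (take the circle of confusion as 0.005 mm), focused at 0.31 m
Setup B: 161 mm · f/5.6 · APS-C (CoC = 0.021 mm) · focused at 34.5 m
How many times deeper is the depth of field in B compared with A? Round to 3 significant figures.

22.0

Setup A: H = 7²/(18×0.005) + 7 ≈ 551.4 mm; DoF = Df − Dn = 699.03 − 199.16 ≈ 499.87 mm.
Setup B: H = 161²/(5.6×0.021) + 161 ≈ 220577.7 mm; DoF = Df − Dn = 40867 − 29850 ≈ 11017 mm.
Ratio = 11017 / 499.87 ≈ 22.0.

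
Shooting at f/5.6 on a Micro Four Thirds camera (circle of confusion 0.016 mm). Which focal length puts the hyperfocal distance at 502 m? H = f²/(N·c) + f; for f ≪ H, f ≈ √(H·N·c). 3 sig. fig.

212 mm

From H = f²/(N·c) + f, with f ≪ H: f ≈ √(H·N·c) = √(502000 × 5.6 × 0.016) = √44979 ≈ 212.1 mm.
The +f correction barely moves this — solving exactly, f² + N·c·f − N·c·H = 0 ⇒ f = (−N·c + √((N·c)² + 4·N·c·H))/2 = (−0.0896 + √179917)/2 ≈ 212.04 mm, so f ≈ 212 mm.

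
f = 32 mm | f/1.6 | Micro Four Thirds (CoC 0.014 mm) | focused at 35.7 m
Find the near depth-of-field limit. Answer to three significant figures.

20.1 m

Hyperfocal distance H = f²/(N·c) + f = 32²/(1.6 × 0.014) + 32 = 1024/0.0224 + 32 ≈ 45746.3 mm ≈ 45.75 m.
Near limit Dn = s·(H − f)/(H + s − 2f) = 35700 × (45746.3 − 32) / (45746.3 + 35700 − 2 × 32) = 35700 × 45714.3 / 81382.3 ≈ 20054 mm ≈ 20.1 m.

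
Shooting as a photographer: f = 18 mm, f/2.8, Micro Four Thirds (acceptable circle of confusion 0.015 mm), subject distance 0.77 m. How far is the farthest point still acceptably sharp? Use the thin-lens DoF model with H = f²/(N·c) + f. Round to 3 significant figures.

0.853 m

Hyperfocal distance H = f²/(N·c) + f = 18²/(2.8 × 0.015) + 18 = 324/0.042 + 18 ≈ 7732.3 mm ≈ 7.732 m.
Far limit Df = s·(H − f)/(H − s) = 770 × (7732.3 − 18) / (7732.3 − 770) = 770 × 7714.3 / 6962.3 ≈ 853.17 mm ≈ 0.853 m.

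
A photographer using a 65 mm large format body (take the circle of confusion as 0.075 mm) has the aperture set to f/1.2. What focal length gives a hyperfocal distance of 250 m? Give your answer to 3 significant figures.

150 mm

From H = f²/(N·c) + f, with f ≪ H: f ≈ √(H·N·c) = √(250000 × 1.2 × 0.075) = √22500 ≈ 150.0 mm.
The +f correction barely moves this — solving exactly, f² + N·c·f − N·c·H = 0 ⇒ f = (−N·c + √((N·c)² + 4·N·c·H))/2 = (−0.09 + √90000)/2 ≈ 149.96 mm, so f ≈ 150 mm.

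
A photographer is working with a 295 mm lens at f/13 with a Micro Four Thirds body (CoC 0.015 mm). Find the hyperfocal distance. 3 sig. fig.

447 m

Hyperfocal distance H = f²/(N·c) + f = 295²/(13 × 0.015) + 295 = 87025/0.195 + 295 ≈ 446577.1 mm ≈ 447 m.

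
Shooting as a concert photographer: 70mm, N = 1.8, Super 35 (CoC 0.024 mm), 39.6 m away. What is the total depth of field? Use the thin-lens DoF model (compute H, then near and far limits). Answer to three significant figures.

31.4 m

Hyperfocal distance H = f²/(N·c) + f = 70²/(1.8 × 0.024) + 70 = 4900/0.0432 + 70 ≈ 113495.9 mm ≈ 113.5 m.
Near limit Dn = s·(H − f)/(H + s − 2f) = 39600 × (113495.9 − 70) / (113495.9 + 39600 − 2 × 70) = 39600 × 113425.9 / 152955.9 ≈ 29366 mm.
Far limit Df = s·(H − f)/(H − s) = 39600 × (113495.9 − 70) / (113495.9 − 39600) = 39600 × 113425.9 / 73895.9 ≈ 60784 mm.
Depth of field = Df − Dn = 60784 − 29366 ≈ 31418 mm ≈ 31.4 m.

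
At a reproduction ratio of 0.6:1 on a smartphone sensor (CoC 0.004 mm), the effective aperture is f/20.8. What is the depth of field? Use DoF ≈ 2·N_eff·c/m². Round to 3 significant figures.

0.462 mm

At magnification m, DoF ≈ 2·N_eff·c/m² = 2 × 20.8 × 0.004 / 0.6² = 0.1664 / 0.36 ≈ 0.462 mm.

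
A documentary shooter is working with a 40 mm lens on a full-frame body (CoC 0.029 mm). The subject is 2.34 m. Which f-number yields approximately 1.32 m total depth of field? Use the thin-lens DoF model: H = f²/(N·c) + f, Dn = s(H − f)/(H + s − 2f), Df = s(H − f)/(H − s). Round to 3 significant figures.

f/6.30

Write h = H − f = f²/(N·c). The thin-lens limits are Dn = s·h/(h + (s−f)) and Df = s·h/(h − (s−f)), so DoF = Df − Dn = 2·s·(s−f)·h / (h² − (s−f)²).
That is a quadratic in h: DoF·h² − 2·s·(s−f)·h − DoF·(s−f)² = 0 ⇒ h = (s−f)·(s + √(s² + DoF²)) / DoF = 2300 × (2340 + √(2340² + 1320²)) / 1320 = 2300 × (2340 + 2686.63) / 1320 ≈ 8758.5 mm.
Then N = f²/(c·h) = 40² / (0.029 × 8758.5) = 1600 / 254.00 ≈ 6.30.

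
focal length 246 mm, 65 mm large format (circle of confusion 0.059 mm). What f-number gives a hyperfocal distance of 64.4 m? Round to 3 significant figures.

f/16

Rearrange H = f²/(N·c) + f for N: N = f² / ((H − f)·c).
N = 246² / ((64400 − 246) × 0.059) = 60516 / 3785 ≈ 16.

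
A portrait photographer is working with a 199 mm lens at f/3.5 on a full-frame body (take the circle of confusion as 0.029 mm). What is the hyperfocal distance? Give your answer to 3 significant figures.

Hyperfocal distance H = f²/(N·c) + f = 199²/(3.5 × 0.029) + 199 = 39601/0.1015 + 199 ≈ 390356.6 mm ≈ 390 m.

390 m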